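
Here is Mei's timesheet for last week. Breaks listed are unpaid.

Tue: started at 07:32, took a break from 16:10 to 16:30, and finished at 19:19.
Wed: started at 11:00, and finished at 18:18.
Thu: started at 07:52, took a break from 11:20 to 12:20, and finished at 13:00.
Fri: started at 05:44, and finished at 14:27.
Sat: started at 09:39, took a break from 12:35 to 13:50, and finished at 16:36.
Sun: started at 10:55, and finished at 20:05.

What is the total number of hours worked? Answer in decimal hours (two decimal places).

46.47 hours

Tue: 07:32–19:19 = 11 h 47 min; less 20 min break → 11 h 27 min
Wed: 11:00–18:18 = 7 h 18 min
Thu: 07:52–13:00 = 5 h 8 min; less 60 min break → 4 h 8 min
Fri: 05:44–14:27 = 8 h 43 min
Sat: 09:39–16:36 = 6 h 57 min; less 75 min break → 5 h 42 min
Sun: 10:55–20:05 = 9 h 10 min
Total: 11 h 27 min + 7 h 18 min + 4 h 8 min + 8 h 43 min + 5 h 42 min + 9 h 10 min = 46 h 28 min.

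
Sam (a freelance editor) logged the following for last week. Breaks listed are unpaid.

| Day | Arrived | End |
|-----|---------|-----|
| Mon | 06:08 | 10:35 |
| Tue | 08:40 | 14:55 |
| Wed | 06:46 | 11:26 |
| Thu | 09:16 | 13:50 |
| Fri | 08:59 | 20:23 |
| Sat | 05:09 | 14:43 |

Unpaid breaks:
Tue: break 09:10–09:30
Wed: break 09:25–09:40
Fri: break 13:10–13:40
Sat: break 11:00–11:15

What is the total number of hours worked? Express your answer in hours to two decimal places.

39.57 hours

Mon: 06:08–10:35 = 4 h 27 min
Tue: 08:40–14:55 = 6 h 15 min; less 20 min break → 5 h 55 min
Wed: 06:46–11:26 = 4 h 40 min; less 15 min break → 4 h 25 min
Thu: 09:16–13:50 = 4 h 34 min
Fri: 08:59–20:23 = 11 h 24 min; less 30 min break → 10 h 54 min
Sat: 05:09–14:43 = 9 h 34 min; less 15 min break → 9 h 19 min
Total: 4 h 27 min + 5 h 55 min + 4 h 25 min + 4 h 34 min + 10 h 54 min + 9 h 19 min = 39 h 34 min.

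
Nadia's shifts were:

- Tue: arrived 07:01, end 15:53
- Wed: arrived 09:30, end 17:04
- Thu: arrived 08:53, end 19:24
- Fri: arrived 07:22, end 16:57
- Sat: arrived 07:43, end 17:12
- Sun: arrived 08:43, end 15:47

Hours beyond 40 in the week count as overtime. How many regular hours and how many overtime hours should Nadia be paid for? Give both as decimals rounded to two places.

Tue: 07:01–15:53 = 8 h 52 min
Wed: 09:30–17:04 = 7 h 34 min
Thu: 08:53–19:24 = 10 h 31 min
Fri: 07:22–16:57 = 9 h 35 min
Sat: 07:43–17:12 = 9 h 29 min
Sun: 08:43–15:47 = 7 h 4 min
Total worked: 53 h 5 min = 53.08 h.
Threshold 40 h → overtime 13 h 5 min, regular 40 h 0 min.

Regular 40.00 hours, overtime 13.08 hours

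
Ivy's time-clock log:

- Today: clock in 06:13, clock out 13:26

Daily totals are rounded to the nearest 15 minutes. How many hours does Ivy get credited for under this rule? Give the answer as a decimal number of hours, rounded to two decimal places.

Today: 06:13–13:26 = 7 h 13 min → rounds to 7 h 15 min

7.25 hours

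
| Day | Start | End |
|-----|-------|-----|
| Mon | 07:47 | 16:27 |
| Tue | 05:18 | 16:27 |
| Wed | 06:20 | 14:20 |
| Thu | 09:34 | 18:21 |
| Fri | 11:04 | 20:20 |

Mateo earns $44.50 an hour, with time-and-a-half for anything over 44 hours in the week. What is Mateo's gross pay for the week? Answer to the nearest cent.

Mon: 07:47–16:27 = 8 h 40 min
Tue: 05:18–16:27 = 11 h 9 min
Wed: 06:20–14:20 = 8 h 0 min
Thu: 09:34–18:21 = 8 h 47 min
Fri: 11:04–20:20 = 9 h 16 min
Total worked: 45 h 52 min = 2752 min.
Regular 44 h 0 min = 2640 min at $44.50/h; overtime 1 h 52 min = 112 min at $66.75/h.
Pay = (2640 × $44.50 + 112 × $66.75) ÷ 60 = $2082.60.

$2082.60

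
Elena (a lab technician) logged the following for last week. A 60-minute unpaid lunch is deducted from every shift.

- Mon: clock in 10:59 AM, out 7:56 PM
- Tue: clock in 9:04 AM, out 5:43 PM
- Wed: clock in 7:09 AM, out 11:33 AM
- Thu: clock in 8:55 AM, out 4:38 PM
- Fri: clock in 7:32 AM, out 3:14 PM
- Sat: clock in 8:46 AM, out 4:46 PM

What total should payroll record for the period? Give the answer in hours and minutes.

39 h 25 min

Mon: 10:59 AM–7:56 PM = 8 h 57 min; less 60 min break → 7 h 57 min
Tue: 9:04 AM–5:43 PM = 8 h 39 min; less 60 min break → 7 h 39 min
Wed: 7:09 AM–11:33 AM = 4 h 24 min; less 60 min break → 3 h 24 min
Thu: 8:55 AM–4:38 PM = 7 h 43 min; less 60 min break → 6 h 43 min
Fri: 7:32 AM–3:14 PM = 7 h 42 min; less 60 min break → 6 h 42 min
Sat: 8:46 AM–4:46 PM = 8 h 0 min; less 60 min break → 7 h 0 min
Total: 7 h 57 min + 7 h 39 min + 3 h 24 min + 6 h 43 min + 6 h 42 min + 7 h 0 min = 39 h 25 min.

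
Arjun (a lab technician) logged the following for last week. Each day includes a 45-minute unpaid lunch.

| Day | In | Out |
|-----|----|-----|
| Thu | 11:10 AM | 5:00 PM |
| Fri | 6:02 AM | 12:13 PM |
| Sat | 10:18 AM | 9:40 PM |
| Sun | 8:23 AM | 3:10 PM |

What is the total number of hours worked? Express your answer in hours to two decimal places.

27.17 hours

Thu: 11:10 AM–5:00 PM = 5 h 50 min; less 45 min break → 5 h 5 min
Fri: 6:02 AM–12:13 PM = 6 h 11 min; less 45 min break → 5 h 26 min
Sat: 10:18 AM–9:40 PM = 11 h 22 min; less 45 min break → 10 h 37 min
Sun: 8:23 AM–3:10 PM = 6 h 47 min; less 45 min break → 6 h 2 min
Total: 5 h 5 min + 5 h 26 min + 10 h 37 min + 6 h 2 min = 27 h 10 min.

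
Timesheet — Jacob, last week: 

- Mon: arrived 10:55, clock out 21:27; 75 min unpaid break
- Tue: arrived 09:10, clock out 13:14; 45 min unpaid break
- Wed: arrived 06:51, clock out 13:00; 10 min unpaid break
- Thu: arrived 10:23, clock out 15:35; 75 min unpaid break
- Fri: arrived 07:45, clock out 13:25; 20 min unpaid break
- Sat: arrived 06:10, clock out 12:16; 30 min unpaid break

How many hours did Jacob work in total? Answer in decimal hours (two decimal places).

Mon: 10:55–21:27 = 10 h 32 min; less 75 min break → 9 h 17 min
Tue: 09:10–13:14 = 4 h 4 min; less 45 min break → 3 h 19 min
Wed: 06:51–13:00 = 6 h 9 min; less 10 min break → 5 h 59 min
Thu: 10:23–15:35 = 5 h 12 min; less 75 min break → 3 h 57 min
Fri: 07:45–13:25 = 5 h 40 min; less 20 min break → 5 h 20 min
Sat: 06:10–12:16 = 6 h 6 min; less 30 min break → 5 h 36 min
Total: 9 h 17 min + 3 h 19 min + 5 h 59 min + 3 h 57 min + 5 h 20 min + 5 h 36 min = 33 h 28 min.

33.47 hours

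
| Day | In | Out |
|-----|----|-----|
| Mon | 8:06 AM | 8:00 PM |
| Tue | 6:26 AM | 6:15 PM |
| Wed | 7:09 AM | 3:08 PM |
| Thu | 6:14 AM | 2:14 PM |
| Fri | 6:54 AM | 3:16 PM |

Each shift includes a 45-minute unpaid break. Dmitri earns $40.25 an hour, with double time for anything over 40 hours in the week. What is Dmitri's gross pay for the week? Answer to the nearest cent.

Mon: 8:06 AM–8:00 PM = 11 h 54 min; less 45 min break → 11 h 9 min
Tue: 6:26 AM–6:15 PM = 11 h 49 min; less 45 min break → 11 h 4 min
Wed: 7:09 AM–3:08 PM = 7 h 59 min; less 45 min break → 7 h 14 min
Thu: 6:14 AM–2:14 PM = 8 h 0 min; less 45 min break → 7 h 15 min
Fri: 6:54 AM–3:16 PM = 8 h 22 min; less 45 min break → 7 h 37 min
Total worked: 44 h 19 min = 2659 min.
Regular 40 h 0 min = 2400 min at $40.25/h; overtime 4 h 19 min = 259 min at $80.50/h.
Pay = (2400 × $40.25 + 259 × $80.50) ÷ 60 = $1957.49.

$1957.49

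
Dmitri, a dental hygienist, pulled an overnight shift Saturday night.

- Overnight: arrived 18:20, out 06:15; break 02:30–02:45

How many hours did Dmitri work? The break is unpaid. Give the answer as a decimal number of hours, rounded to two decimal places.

Overnight: 18:20 → midnight = 5 h 40 min; midnight → 06:15 = 6 h 15 min; span 11 h 55 min; less 15 min break → 11 h 40 min

11.67 hours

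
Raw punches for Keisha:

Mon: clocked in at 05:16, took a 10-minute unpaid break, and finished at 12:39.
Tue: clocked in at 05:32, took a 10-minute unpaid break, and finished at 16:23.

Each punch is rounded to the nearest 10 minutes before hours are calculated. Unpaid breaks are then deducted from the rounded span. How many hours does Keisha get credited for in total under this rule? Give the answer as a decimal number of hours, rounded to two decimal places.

Mon: in 05:16→05:20, out 12:39→12:40; 7 h 20 min − 10 min = 7 h 10 min
Tue: in 05:32→05:30, out 16:23→16:20; 10 h 50 min − 10 min = 10 h 40 min
Total credited: 17 h 50 min.

17.83 hours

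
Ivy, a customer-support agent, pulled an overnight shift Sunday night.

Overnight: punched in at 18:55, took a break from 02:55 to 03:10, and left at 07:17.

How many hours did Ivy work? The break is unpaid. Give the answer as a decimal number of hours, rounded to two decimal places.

12.12 hours

Overnight: 18:55 → midnight = 5 h 5 min; midnight → 07:17 = 7 h 17 min; span 12 h 22 min; less 15 min break → 12 h 7 min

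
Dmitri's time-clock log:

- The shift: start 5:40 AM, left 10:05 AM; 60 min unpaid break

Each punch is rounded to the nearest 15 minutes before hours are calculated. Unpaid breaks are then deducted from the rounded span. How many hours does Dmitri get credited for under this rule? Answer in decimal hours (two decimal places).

The shift: in 5:40 AM→5:45 AM, out 10:05 AM→10:00 AM; 4 h 15 min − 60 min = 3 h 15 min

3.25 hours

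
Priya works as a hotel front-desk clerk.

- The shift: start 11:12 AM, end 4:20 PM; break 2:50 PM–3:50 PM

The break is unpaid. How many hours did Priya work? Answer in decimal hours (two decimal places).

4.13 hours

The shift: 11:12 AM–4:20 PM = 5 h 8 min; less 60 min break → 4 h 8 min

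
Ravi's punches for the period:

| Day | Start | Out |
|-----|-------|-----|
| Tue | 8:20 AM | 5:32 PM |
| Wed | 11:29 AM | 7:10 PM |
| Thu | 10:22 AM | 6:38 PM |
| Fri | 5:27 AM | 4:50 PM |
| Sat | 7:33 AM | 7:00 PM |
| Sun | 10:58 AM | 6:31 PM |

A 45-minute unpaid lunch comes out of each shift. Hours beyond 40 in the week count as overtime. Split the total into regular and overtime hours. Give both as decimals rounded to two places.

Tue: 8:20 AM–5:32 PM = 9 h 12 min; less 45 min break → 8 h 27 min
Wed: 11:29 AM–7:10 PM = 7 h 41 min; less 45 min break → 6 h 56 min
Thu: 10:22 AM–6:38 PM = 8 h 16 min; less 45 min break → 7 h 31 min
Fri: 5:27 AM–4:50 PM = 11 h 23 min; less 45 min break → 10 h 38 min
Sat: 7:33 AM–7:00 PM = 11 h 27 min; less 45 min break → 10 h 42 min
Sun: 10:58 AM–6:31 PM = 7 h 33 min; less 45 min break → 6 h 48 min
Total worked: 51 h 2 min = 51.03 h.
Threshold 40 h → overtime 11 h 2 min, regular 40 h 0 min.

Regular 40.00 hours, overtime 11.03 hours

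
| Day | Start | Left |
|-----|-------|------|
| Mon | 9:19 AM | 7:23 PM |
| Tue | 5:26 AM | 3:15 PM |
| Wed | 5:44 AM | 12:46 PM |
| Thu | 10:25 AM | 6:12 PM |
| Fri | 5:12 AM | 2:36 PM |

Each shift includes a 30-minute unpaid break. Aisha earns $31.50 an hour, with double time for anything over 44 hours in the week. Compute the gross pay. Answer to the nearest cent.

$1310.40

Mon: 9:19 AM–7:23 PM = 10 h 4 min; less 30 min break → 9 h 34 min
Tue: 5:26 AM–3:15 PM = 9 h 49 min; less 30 min break → 9 h 19 min
Wed: 5:44 AM–12:46 PM = 7 h 2 min; less 30 min break → 6 h 32 min
Thu: 10:25 AM–6:12 PM = 7 h 47 min; less 30 min break → 7 h 17 min
Fri: 5:12 AM–2:36 PM = 9 h 24 min; less 30 min break → 8 h 54 min
Total worked: 41 h 36 min = 2496 min.
Regular 41 h 36 min = 2496 min at $31.50/h; overtime 0 h 0 min = 0 min at $63.00/h.
Pay = (2496 × $31.50 + 0 × $63.00) ÷ 60 = $1310.40.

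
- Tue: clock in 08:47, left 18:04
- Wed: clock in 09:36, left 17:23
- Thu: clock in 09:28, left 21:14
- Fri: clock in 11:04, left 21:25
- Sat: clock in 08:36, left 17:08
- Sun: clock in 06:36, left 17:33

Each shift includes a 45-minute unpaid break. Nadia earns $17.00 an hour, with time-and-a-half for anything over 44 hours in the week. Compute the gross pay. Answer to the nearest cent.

$1007.25

Tue: 08:47–18:04 = 9 h 17 min; less 45 min break → 8 h 32 min
Wed: 09:36–17:23 = 7 h 47 min; less 45 min break → 7 h 2 min
Thu: 09:28–21:14 = 11 h 46 min; less 45 min break → 11 h 1 min
Fri: 11:04–21:25 = 10 h 21 min; less 45 min break → 9 h 36 min
Sat: 08:36–17:08 = 8 h 32 min; less 45 min break → 7 h 47 min
Sun: 06:36–17:33 = 10 h 57 min; less 45 min break → 10 h 12 min
Total worked: 54 h 10 min = 3250 min.
Regular 44 h 0 min = 2640 min at $17.00/h; overtime 10 h 10 min = 610 min at $25.50/h.
Pay = (2640 × $17.00 + 610 × $25.50) ÷ 60 = $1007.25.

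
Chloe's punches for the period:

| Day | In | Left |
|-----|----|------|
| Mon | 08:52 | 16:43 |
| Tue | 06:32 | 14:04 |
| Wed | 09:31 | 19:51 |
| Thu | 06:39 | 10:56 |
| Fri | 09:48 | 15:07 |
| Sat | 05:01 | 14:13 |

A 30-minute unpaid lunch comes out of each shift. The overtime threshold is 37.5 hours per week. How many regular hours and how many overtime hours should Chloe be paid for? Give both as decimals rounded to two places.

Mon: 08:52–16:43 = 7 h 51 min; less 30 min break → 7 h 21 min
Tue: 06:32–14:04 = 7 h 32 min; less 30 min break → 7 h 2 min
Wed: 09:31–19:51 = 10 h 20 min; less 30 min break → 9 h 50 min
Thu: 06:39–10:56 = 4 h 17 min; less 30 min break → 3 h 47 min
Fri: 09:48–15:07 = 5 h 19 min; less 30 min break → 4 h 49 min
Sat: 05:01–14:13 = 9 h 12 min; less 30 min break → 8 h 42 min
Total worked: 41 h 31 min = 41.52 h.
Threshold 37.5 h → overtime 4 h 1 min, regular 37 h 30 min.

Regular 37.50 hours, overtime 4.02 hours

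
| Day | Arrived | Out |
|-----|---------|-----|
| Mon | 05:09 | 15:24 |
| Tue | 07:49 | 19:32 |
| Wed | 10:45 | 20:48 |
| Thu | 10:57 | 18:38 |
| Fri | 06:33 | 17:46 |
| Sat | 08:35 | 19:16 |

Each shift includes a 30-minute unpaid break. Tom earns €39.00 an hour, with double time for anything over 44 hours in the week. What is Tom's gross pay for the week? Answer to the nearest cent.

€2854.80

Mon: 05:09–15:24 = 10 h 15 min; less 30 min break → 9 h 45 min
Tue: 07:49–19:32 = 11 h 43 min; less 30 min break → 11 h 13 min
Wed: 10:45–20:48 = 10 h 3 min; less 30 min break → 9 h 33 min
Thu: 10:57–18:38 = 7 h 41 min; less 30 min break → 7 h 11 min
Fri: 06:33–17:46 = 11 h 13 min; less 30 min break → 10 h 43 min
Sat: 08:35–19:16 = 10 h 41 min; less 30 min break → 10 h 11 min
Total worked: 58 h 36 min = 3516 min.
Regular 44 h 0 min = 2640 min at €39.00/h; overtime 14 h 36 min = 876 min at €78.00/h.
Pay = (2640 × €39.00 + 876 × €78.00) ÷ 60 = €2854.80.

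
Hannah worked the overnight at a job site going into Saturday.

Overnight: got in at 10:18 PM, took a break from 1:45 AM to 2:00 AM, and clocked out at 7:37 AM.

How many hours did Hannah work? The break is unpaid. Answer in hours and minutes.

9 h 4 min

Overnight: 10:18 PM → midnight = 1 h 42 min; midnight → 7:37 AM = 7 h 37 min; span 9 h 19 min; less 15 min break → 9 h 4 min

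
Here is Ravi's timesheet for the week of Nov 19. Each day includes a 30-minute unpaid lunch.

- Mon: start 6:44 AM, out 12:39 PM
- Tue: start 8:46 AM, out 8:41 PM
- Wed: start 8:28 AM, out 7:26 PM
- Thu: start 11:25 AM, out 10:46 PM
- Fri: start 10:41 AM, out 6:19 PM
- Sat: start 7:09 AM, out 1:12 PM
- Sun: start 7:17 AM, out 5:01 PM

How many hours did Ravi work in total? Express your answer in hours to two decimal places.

Mon: 6:44 AM–12:39 PM = 5 h 55 min; less 30 min break → 5 h 25 min
Tue: 8:46 AM–8:41 PM = 11 h 55 min; less 30 min break → 11 h 25 min
Wed: 8:28 AM–7:26 PM = 10 h 58 min; less 30 min break → 10 h 28 min
Thu: 11:25 AM–10:46 PM = 11 h 21 min; less 30 min break → 10 h 51 min
Fri: 10:41 AM–6:19 PM = 7 h 38 min; less 30 min break → 7 h 8 min
Sat: 7:09 AM–1:12 PM = 6 h 3 min; less 30 min break → 5 h 33 min
Sun: 7:17 AM–5:01 PM = 9 h 44 min; less 30 min break → 9 h 14 min
Total: 5 h 25 min + 11 h 25 min + 10 h 28 min + 10 h 51 min + 7 h 8 min + 5 h 33 min + 9 h 14 min = 60 h 4 min.

60.07 hours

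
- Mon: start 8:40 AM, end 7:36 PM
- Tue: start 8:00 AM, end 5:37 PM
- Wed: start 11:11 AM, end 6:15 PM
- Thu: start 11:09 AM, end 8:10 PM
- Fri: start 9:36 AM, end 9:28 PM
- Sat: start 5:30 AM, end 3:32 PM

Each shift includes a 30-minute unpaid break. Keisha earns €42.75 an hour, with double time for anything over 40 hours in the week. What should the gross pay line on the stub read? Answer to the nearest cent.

Mon: 8:40 AM–7:36 PM = 10 h 56 min; less 30 min break → 10 h 26 min
Tue: 8:00 AM–5:37 PM = 9 h 37 min; less 30 min break → 9 h 7 min
Wed: 11:11 AM–6:15 PM = 7 h 4 min; less 30 min break → 6 h 34 min
Thu: 11:09 AM–8:10 PM = 9 h 1 min; less 30 min break → 8 h 31 min
Fri: 9:36 AM–9:28 PM = 11 h 52 min; less 30 min break → 11 h 22 min
Sat: 5:30 AM–3:32 PM = 10 h 2 min; less 30 min break → 9 h 32 min
Total worked: 55 h 32 min = 3332 min.
Regular 40 h 0 min = 2400 min at €42.75/h; overtime 15 h 32 min = 932 min at €85.50/h.
Pay = (2400 × €42.75 + 932 × €85.50) ÷ 60 = €3038.10.

€3038.10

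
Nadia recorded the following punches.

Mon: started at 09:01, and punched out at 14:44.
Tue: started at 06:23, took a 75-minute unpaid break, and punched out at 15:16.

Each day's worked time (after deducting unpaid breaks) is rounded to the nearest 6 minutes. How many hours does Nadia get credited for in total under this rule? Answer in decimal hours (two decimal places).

13.30 hours

Mon: 09:01–14:44 = 5 h 43 min → rounds to 5 h 42 min
Tue: 06:23–15:16 = 8 h 53 min − 75 min = 7 h 38 min → rounds to 7 h 36 min
Total credited: 13 h 18 min.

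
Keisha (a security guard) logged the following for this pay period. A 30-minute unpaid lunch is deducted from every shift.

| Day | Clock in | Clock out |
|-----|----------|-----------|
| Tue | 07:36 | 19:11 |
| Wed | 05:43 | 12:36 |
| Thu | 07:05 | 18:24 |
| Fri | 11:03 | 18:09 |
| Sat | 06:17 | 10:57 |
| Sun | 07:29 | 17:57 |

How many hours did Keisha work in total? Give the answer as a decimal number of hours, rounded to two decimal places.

49.02 hours

Tue: 07:36–19:11 = 11 h 35 min; less 30 min break → 11 h 5 min
Wed: 05:43–12:36 = 6 h 53 min; less 30 min break → 6 h 23 min
Thu: 07:05–18:24 = 11 h 19 min; less 30 min break → 10 h 49 min
Fri: 11:03–18:09 = 7 h 6 min; less 30 min break → 6 h 36 min
Sat: 06:17–10:57 = 4 h 40 min; less 30 min break → 4 h 10 min
Sun: 07:29–17:57 = 10 h 28 min; less 30 min break → 9 h 58 min
Total: 11 h 5 min + 6 h 23 min + 10 h 49 min + 6 h 36 min + 4 h 10 min + 9 h 58 min = 49 h 1 min.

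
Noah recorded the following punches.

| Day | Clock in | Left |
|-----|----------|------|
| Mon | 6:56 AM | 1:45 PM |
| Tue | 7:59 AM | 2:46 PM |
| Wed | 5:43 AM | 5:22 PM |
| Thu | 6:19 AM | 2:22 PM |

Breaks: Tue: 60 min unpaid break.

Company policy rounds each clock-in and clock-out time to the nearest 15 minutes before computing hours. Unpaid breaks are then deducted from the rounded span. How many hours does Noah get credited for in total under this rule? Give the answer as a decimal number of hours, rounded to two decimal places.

32.00 hours

Mon: in 6:56 AM→7:00 AM, out 1:45 PM→1:45 PM; 6 h 45 min
Tue: in 7:59 AM→8:00 AM, out 2:46 PM→2:45 PM; 6 h 45 min − 60 min = 5 h 45 min
Wed: in 5:43 AM→5:45 AM, out 5:22 PM→5:15 PM; 11 h 30 min
Thu: in 6:19 AM→6:15 AM, out 2:22 PM→2:15 PM; 8 h 0 min
Total credited: 32 h 0 min.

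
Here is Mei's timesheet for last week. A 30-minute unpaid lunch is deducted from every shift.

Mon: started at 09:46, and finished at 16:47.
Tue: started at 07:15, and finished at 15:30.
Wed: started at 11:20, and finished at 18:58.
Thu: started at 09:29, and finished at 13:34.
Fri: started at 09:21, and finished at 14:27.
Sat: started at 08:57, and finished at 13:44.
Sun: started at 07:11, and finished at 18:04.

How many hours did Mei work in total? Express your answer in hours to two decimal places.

44.25 hours

Mon: 09:46–16:47 = 7 h 1 min; less 30 min break → 6 h 31 min
Tue: 07:15–15:30 = 8 h 15 min; less 30 min break → 7 h 45 min
Wed: 11:20–18:58 = 7 h 38 min; less 30 min break → 7 h 8 min
Thu: 09:29–13:34 = 4 h 5 min; less 30 min break → 3 h 35 min
Fri: 09:21–14:27 = 5 h 6 min; less 30 min break → 4 h 36 min
Sat: 08:57–13:44 = 4 h 47 min; less 30 min break → 4 h 17 min
Sun: 07:11–18:04 = 10 h 53 min; less 30 min break → 10 h 23 min
Total: 6 h 31 min + 7 h 45 min + 7 h 8 min + 3 h 35 min + 4 h 36 min + 4 h 17 min + 10 h 23 min = 44 h 15 min.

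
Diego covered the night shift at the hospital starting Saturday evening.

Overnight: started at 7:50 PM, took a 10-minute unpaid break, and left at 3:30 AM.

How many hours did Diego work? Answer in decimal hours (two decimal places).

Overnight: 7:50 PM → midnight = 4 h 10 min; midnight → 3:30 AM = 3 h 30 min; span 7 h 40 min; less 10 min break → 7 h 30 min

7.50 hours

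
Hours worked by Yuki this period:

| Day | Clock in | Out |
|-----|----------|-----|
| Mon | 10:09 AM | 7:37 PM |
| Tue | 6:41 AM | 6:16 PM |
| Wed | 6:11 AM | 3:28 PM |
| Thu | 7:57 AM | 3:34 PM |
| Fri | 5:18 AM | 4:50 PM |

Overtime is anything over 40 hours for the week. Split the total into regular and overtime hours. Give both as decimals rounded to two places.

Mon: 10:09 AM–7:37 PM = 9 h 28 min
Tue: 6:41 AM–6:16 PM = 11 h 35 min
Wed: 6:11 AM–3:28 PM = 9 h 17 min
Thu: 7:57 AM–3:34 PM = 7 h 37 min
Fri: 5:18 AM–4:50 PM = 11 h 32 min
Total worked: 49 h 29 min = 49.48 h.
Threshold 40 h → overtime 9 h 29 min, regular 40 h 0 min.

Regular 40.00 hours, overtime 9.48 hours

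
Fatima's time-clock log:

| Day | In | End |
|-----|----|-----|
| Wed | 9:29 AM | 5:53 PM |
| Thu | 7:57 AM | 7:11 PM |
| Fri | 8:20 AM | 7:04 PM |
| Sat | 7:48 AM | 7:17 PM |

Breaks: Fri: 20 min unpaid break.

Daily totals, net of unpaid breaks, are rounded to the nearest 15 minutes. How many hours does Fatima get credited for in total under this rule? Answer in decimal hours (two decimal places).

Wed: 9:29 AM–5:53 PM = 8 h 24 min → rounds to 8 h 30 min
Thu: 7:57 AM–7:11 PM = 11 h 14 min → rounds to 11 h 15 min
Fri: 8:20 AM–7:04 PM = 10 h 44 min − 20 min = 10 h 24 min → rounds to 10 h 30 min
Sat: 7:48 AM–7:17 PM = 11 h 29 min → rounds to 11 h 30 min
Total credited: 41 h 45 min.

41.75 hours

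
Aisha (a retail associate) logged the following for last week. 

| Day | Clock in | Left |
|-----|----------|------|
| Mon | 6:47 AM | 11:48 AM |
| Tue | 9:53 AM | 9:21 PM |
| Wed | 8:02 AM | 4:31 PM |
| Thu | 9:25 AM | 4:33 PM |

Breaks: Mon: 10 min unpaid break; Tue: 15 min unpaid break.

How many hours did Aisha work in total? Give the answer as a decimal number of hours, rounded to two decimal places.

31.68 hours

Mon: 6:47 AM–11:48 AM = 5 h 1 min; less 10 min break → 4 h 51 min
Tue: 9:53 AM–9:21 PM = 11 h 28 min; less 15 min break → 11 h 13 min
Wed: 8:02 AM–4:31 PM = 8 h 29 min
Thu: 9:25 AM–4:33 PM = 7 h 8 min
Total: 4 h 51 min + 11 h 13 min + 8 h 29 min + 7 h 8 min = 31 h 41 min.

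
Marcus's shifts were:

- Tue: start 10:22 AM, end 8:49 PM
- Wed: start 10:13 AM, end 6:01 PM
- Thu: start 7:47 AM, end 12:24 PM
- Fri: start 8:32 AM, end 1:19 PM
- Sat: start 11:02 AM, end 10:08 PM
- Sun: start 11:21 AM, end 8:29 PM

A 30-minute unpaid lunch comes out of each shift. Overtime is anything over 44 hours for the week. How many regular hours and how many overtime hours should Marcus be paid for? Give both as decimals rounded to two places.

Tue: 10:22 AM–8:49 PM = 10 h 27 min; less 30 min break → 9 h 57 min
Wed: 10:13 AM–6:01 PM = 7 h 48 min; less 30 min break → 7 h 18 min
Thu: 7:47 AM–12:24 PM = 4 h 37 min; less 30 min break → 4 h 7 min
Fri: 8:32 AM–1:19 PM = 4 h 47 min; less 30 min break → 4 h 17 min
Sat: 11:02 AM–10:08 PM = 11 h 6 min; less 30 min break → 10 h 36 min
Sun: 11:21 AM–8:29 PM = 9 h 8 min; less 30 min break → 8 h 38 min
Total worked: 44 h 53 min = 44.88 h.
Threshold 44 h → overtime 0 h 53 min, regular 44 h 0 min.

Regular 44.00 hours, overtime 0.88 hours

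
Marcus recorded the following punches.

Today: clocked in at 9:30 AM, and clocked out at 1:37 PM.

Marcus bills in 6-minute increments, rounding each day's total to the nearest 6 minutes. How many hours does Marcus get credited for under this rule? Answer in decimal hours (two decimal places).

4.10 hours

Today: 9:30 AM–1:37 PM = 4 h 7 min → rounds to 4 h 6 min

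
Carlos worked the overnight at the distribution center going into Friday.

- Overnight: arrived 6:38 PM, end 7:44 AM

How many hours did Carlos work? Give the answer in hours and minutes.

13 h 6 min

Overnight: 6:38 PM → midnight = 5 h 22 min; midnight → 7:44 AM = 7 h 44 min; span 13 h 6 min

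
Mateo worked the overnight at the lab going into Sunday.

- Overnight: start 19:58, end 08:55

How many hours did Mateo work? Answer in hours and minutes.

Overnight: 19:58 → midnight = 4 h 2 min; midnight → 08:55 = 8 h 55 min; span 12 h 57 min

12 h 57 min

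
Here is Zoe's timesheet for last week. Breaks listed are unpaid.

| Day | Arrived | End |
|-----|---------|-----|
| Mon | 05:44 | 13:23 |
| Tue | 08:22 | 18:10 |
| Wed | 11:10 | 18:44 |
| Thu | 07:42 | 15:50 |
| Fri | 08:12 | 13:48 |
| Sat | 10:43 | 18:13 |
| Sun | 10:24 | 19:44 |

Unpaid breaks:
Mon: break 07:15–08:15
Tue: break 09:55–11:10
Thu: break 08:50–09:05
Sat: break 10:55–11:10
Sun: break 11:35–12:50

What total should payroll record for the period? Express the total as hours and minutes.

Mon: 05:44–13:23 = 7 h 39 min; less 60 min break → 6 h 39 min
Tue: 08:22–18:10 = 9 h 48 min; less 75 min break → 8 h 33 min
Wed: 11:10–18:44 = 7 h 34 min
Thu: 07:42–15:50 = 8 h 8 min; less 15 min break → 7 h 53 min
Fri: 08:12–13:48 = 5 h 36 min
Sat: 10:43–18:13 = 7 h 30 min; less 15 min break → 7 h 15 min
Sun: 10:24–19:44 = 9 h 20 min; less 75 min break → 8 h 5 min
Total: 6 h 39 min + 8 h 33 min + 7 h 34 min + 7 h 53 min + 5 h 36 min + 7 h 15 min + 8 h 5 min = 51 h 35 min.

51 h 35 min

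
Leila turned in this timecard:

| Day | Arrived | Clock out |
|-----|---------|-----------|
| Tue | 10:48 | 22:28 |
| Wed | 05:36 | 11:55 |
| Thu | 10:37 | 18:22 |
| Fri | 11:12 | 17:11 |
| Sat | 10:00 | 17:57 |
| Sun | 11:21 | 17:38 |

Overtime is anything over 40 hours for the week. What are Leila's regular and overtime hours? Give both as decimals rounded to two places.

Regular 40.00 hours, overtime 5.95 hours

Tue: 10:48–22:28 = 11 h 40 min
Wed: 05:36–11:55 = 6 h 19 min
Thu: 10:37–18:22 = 7 h 45 min
Fri: 11:12–17:11 = 5 h 59 min
Sat: 10:00–17:57 = 7 h 57 min
Sun: 11:21–17:38 = 6 h 17 min
Total worked: 45 h 57 min = 45.95 h.
Threshold 40 h → overtime 5 h 57 min, regular 40 h 0 min.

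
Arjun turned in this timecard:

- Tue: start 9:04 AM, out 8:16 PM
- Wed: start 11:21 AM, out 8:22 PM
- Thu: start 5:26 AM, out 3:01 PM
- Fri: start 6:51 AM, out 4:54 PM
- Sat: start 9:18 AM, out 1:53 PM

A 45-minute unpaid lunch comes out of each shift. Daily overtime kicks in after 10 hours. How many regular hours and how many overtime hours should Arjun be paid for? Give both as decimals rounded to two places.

Regular 40.23 hours, overtime 0.45 hours

Tue: 9:04 AM–8:16 PM = 11 h 12 min; less 45 min break → 10 h 27 min
Wed: 11:21 AM–8:22 PM = 9 h 1 min; less 45 min break → 8 h 16 min
Thu: 5:26 AM–3:01 PM = 9 h 35 min; less 45 min break → 8 h 50 min
Fri: 6:51 AM–4:54 PM = 10 h 3 min; less 45 min break → 9 h 18 min
Sat: 9:18 AM–1:53 PM = 4 h 35 min; less 45 min break → 3 h 50 min
Tue reg 10 h 0 min / OT 0 h 27 min; Wed reg 8 h 16 min / OT 0 h 0 min; Thu reg 8 h 50 min / OT 0 h 0 min; Fri reg 9 h 18 min / OT 0 h 0 min; Sat reg 3 h 50 min / OT 0 h 0 min.
Totals: regular 40 h 14 min, overtime 0 h 27 min.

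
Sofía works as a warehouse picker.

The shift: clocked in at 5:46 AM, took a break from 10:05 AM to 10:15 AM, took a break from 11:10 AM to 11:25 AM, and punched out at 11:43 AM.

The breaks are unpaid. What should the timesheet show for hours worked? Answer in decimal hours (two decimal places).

5.53 hours

The shift: 5:46 AM–11:43 AM = 5 h 57 min; less 25 min break → 5 h 32 min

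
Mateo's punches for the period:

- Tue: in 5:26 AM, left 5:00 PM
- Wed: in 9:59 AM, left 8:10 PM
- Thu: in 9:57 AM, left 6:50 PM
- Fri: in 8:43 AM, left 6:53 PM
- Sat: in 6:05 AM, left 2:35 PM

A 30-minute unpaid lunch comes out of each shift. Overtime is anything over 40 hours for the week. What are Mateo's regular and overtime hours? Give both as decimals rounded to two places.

Tue: 5:26 AM–5:00 PM = 11 h 34 min; less 30 min break → 11 h 4 min
Wed: 9:59 AM–8:10 PM = 10 h 11 min; less 30 min break → 9 h 41 min
Thu: 9:57 AM–6:50 PM = 8 h 53 min; less 30 min break → 8 h 23 min
Fri: 8:43 AM–6:53 PM = 10 h 10 min; less 30 min break → 9 h 40 min
Sat: 6:05 AM–2:35 PM = 8 h 30 min; less 30 min break → 8 h 0 min
Total worked: 46 h 48 min = 46.80 h.
Threshold 40 h → overtime 6 h 48 min, regular 40 h 0 min.

Regular 40.00 hours, overtime 6.80 hours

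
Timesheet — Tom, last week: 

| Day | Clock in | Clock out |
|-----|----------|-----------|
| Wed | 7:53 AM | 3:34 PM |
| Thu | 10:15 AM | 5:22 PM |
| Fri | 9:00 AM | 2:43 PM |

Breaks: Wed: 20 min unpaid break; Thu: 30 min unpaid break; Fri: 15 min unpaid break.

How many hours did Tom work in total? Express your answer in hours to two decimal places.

Wed: 7:53 AM–3:34 PM = 7 h 41 min; less 20 min break → 7 h 21 min
Thu: 10:15 AM–5:22 PM = 7 h 7 min; less 30 min break → 6 h 37 min
Fri: 9:00 AM–2:43 PM = 5 h 43 min; less 15 min break → 5 h 28 min
Total: 7 h 21 min + 6 h 37 min + 5 h 28 min = 19 h 26 min.

19.43 hours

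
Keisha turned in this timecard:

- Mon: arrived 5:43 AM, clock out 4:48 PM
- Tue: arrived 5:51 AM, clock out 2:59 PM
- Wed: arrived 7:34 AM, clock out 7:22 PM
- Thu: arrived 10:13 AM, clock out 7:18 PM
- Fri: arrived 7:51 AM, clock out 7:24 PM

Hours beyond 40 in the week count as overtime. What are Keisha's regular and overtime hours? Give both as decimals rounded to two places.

Regular 40.00 hours, overtime 12.65 hours

Mon: 5:43 AM–4:48 PM = 11 h 5 min
Tue: 5:51 AM–2:59 PM = 9 h 8 min
Wed: 7:34 AM–7:22 PM = 11 h 48 min
Thu: 10:13 AM–7:18 PM = 9 h 5 min
Fri: 7:51 AM–7:24 PM = 11 h 33 min
Total worked: 52 h 39 min = 52.65 h.
Threshold 40 h → overtime 12 h 39 min, regular 40 h 0 min.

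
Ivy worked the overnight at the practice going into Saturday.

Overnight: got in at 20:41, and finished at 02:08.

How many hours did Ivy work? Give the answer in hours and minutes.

5 h 27 min

Overnight: 20:41 → midnight = 3 h 19 min; midnight → 02:08 = 2 h 8 min; span 5 h 27 min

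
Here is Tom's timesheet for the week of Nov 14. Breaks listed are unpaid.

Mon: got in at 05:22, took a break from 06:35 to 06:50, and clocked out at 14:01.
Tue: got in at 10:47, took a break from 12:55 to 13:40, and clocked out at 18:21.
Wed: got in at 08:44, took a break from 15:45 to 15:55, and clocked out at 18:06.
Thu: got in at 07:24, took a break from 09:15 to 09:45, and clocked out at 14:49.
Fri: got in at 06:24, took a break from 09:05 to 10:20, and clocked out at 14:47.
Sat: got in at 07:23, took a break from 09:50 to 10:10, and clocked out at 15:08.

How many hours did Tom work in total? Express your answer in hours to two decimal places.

45.88 hours

Mon: 05:22–14:01 = 8 h 39 min; less 15 min break → 8 h 24 min
Tue: 10:47–18:21 = 7 h 34 min; less 45 min break → 6 h 49 min
Wed: 08:44–18:06 = 9 h 22 min; less 10 min break → 9 h 12 min
Thu: 07:24–14:49 = 7 h 25 min; less 30 min break → 6 h 55 min
Fri: 06:24–14:47 = 8 h 23 min; less 75 min break → 7 h 8 min
Sat: 07:23–15:08 = 7 h 45 min; less 20 min break → 7 h 25 min
Total: 8 h 24 min + 6 h 49 min + 9 h 12 min + 6 h 55 min + 7 h 8 min + 7 h 25 min = 45 h 53 min.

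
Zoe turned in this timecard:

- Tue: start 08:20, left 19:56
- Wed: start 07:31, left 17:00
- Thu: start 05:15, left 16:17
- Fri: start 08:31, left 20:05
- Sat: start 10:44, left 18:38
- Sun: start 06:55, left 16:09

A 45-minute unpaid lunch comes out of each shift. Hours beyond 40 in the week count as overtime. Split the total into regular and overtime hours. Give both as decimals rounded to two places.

Regular 40.00 hours, overtime 16.32 hours

Tue: 08:20–19:56 = 11 h 36 min; less 45 min break → 10 h 51 min
Wed: 07:31–17:00 = 9 h 29 min; less 45 min break → 8 h 44 min
Thu: 05:15–16:17 = 11 h 2 min; less 45 min break → 10 h 17 min
Fri: 08:31–20:05 = 11 h 34 min; less 45 min break → 10 h 49 min
Sat: 10:44–18:38 = 7 h 54 min; less 45 min break → 7 h 9 min
Sun: 06:55–16:09 = 9 h 14 min; less 45 min break → 8 h 29 min
Total worked: 56 h 19 min = 56.32 h.
Threshold 40 h → overtime 16 h 19 min, regular 40 h 0 min.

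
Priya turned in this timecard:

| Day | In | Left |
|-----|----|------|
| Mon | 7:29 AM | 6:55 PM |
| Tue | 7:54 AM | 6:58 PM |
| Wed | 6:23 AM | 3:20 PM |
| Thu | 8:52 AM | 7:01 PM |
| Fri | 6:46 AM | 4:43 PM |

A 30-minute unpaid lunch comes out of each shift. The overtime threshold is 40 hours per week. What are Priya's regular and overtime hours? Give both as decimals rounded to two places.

Regular 40.00 hours, overtime 9.05 hours

Mon: 7:29 AM–6:55 PM = 11 h 26 min; less 30 min break → 10 h 56 min
Tue: 7:54 AM–6:58 PM = 11 h 4 min; less 30 min break → 10 h 34 min
Wed: 6:23 AM–3:20 PM = 8 h 57 min; less 30 min break → 8 h 27 min
Thu: 8:52 AM–7:01 PM = 10 h 9 min; less 30 min break → 9 h 39 min
Fri: 6:46 AM–4:43 PM = 9 h 57 min; less 30 min break → 9 h 27 min
Total worked: 49 h 3 min = 49.05 h.
Threshold 40 h → overtime 9 h 3 min, regular 40 h 0 min.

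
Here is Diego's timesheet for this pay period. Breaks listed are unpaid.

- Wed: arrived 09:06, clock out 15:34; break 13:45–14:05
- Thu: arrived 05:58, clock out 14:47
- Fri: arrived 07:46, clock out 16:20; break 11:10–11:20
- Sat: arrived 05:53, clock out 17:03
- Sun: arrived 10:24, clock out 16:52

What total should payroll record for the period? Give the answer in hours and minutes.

40 h 59 min

Wed: 09:06–15:34 = 6 h 28 min; less 20 min break → 6 h 8 min
Thu: 05:58–14:47 = 8 h 49 min
Fri: 07:46–16:20 = 8 h 34 min; less 10 min break → 8 h 24 min
Sat: 05:53–17:03 = 11 h 10 min
Sun: 10:24–16:52 = 6 h 28 min
Total: 6 h 8 min + 8 h 49 min + 8 h 24 min + 11 h 10 min + 6 h 28 min = 40 h 59 min.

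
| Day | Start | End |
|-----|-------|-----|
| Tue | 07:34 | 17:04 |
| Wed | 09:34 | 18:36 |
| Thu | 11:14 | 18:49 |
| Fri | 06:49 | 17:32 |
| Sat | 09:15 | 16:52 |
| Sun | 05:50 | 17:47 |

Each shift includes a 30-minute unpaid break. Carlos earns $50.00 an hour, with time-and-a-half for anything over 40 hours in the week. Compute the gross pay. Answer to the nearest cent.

$3005.00

Tue: 07:34–17:04 = 9 h 30 min; less 30 min break → 9 h 0 min
Wed: 09:34–18:36 = 9 h 2 min; less 30 min break → 8 h 32 min
Thu: 11:14–18:49 = 7 h 35 min; less 30 min break → 7 h 5 min
Fri: 06:49–17:32 = 10 h 43 min; less 30 min break → 10 h 13 min
Sat: 09:15–16:52 = 7 h 37 min; less 30 min break → 7 h 7 min
Sun: 05:50–17:47 = 11 h 57 min; less 30 min break → 11 h 27 min
Total worked: 53 h 24 min = 3204 min.
Regular 40 h 0 min = 2400 min at $50.00/h; overtime 13 h 24 min = 804 min at $75.00/h.
Pay = (2400 × $50.00 + 804 × $75.00) ÷ 60 = $3005.00.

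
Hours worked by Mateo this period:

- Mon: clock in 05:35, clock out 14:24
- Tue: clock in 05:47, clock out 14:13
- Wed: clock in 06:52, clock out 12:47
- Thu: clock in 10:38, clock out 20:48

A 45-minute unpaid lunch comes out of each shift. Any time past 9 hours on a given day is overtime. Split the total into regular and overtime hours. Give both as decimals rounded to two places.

Mon: 05:35–14:24 = 8 h 49 min; less 45 min break → 8 h 4 min
Tue: 05:47–14:13 = 8 h 26 min; less 45 min break → 7 h 41 min
Wed: 06:52–12:47 = 5 h 55 min; less 45 min break → 5 h 10 min
Thu: 10:38–20:48 = 10 h 10 min; less 45 min break → 9 h 25 min
Mon reg 8 h 4 min / OT 0 h 0 min; Tue reg 7 h 41 min / OT 0 h 0 min; Wed reg 5 h 10 min / OT 0 h 0 min; Thu reg 9 h 0 min / OT 0 h 25 min.
Totals: regular 29 h 55 min, overtime 0 h 25 min.

Regular 29.92 hours, overtime 0.42 hours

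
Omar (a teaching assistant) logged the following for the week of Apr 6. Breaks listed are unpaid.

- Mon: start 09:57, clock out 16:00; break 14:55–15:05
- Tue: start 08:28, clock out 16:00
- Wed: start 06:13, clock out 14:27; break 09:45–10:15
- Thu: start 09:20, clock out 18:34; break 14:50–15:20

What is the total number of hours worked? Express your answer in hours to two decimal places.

Mon: 09:57–16:00 = 6 h 3 min; less 10 min break → 5 h 53 min
Tue: 08:28–16:00 = 7 h 32 min
Wed: 06:13–14:27 = 8 h 14 min; less 30 min break → 7 h 44 min
Thu: 09:20–18:34 = 9 h 14 min; less 30 min break → 8 h 44 min
Total: 5 h 53 min + 7 h 32 min + 7 h 44 min + 8 h 44 min = 29 h 53 min.

29.88 hours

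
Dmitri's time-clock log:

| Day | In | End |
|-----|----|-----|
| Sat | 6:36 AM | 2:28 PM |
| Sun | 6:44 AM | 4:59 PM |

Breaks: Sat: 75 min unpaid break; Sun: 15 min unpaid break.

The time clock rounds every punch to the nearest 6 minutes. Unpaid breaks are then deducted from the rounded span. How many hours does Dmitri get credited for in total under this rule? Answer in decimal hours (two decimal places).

Sat: in 6:36 AM→6:36 AM, out 2:28 PM→2:30 PM; 7 h 54 min − 75 min = 6 h 39 min
Sun: in 6:44 AM→6:42 AM, out 4:59 PM→5:00 PM; 10 h 18 min − 15 min = 10 h 3 min
Total credited: 16 h 42 min.

16.70 hours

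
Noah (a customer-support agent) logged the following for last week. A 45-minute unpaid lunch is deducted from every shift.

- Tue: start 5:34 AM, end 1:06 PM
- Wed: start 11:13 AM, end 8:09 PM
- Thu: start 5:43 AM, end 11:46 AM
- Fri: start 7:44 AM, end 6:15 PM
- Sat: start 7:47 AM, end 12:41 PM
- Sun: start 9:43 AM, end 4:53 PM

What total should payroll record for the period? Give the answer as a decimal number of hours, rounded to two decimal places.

40.60 hours

Tue: 5:34 AM–1:06 PM = 7 h 32 min; less 45 min break → 6 h 47 min
Wed: 11:13 AM–8:09 PM = 8 h 56 min; less 45 min break → 8 h 11 min
Thu: 5:43 AM–11:46 AM = 6 h 3 min; less 45 min break → 5 h 18 min
Fri: 7:44 AM–6:15 PM = 10 h 31 min; less 45 min break → 9 h 46 min
Sat: 7:47 AM–12:41 PM = 4 h 54 min; less 45 min break → 4 h 9 min
Sun: 9:43 AM–4:53 PM = 7 h 10 min; less 45 min break → 6 h 25 min
Total: 6 h 47 min + 8 h 11 min + 5 h 18 min + 9 h 46 min + 4 h 9 min + 6 h 25 min = 40 h 36 min.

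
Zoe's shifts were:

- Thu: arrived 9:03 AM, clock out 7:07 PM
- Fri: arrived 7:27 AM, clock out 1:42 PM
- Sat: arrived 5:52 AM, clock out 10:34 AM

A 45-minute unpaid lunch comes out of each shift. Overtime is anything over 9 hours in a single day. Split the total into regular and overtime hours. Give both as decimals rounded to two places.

Regular 18.45 hours, overtime 0.32 hours

Thu: 9:03 AM–7:07 PM = 10 h 4 min; less 45 min break → 9 h 19 min
Fri: 7:27 AM–1:42 PM = 6 h 15 min; less 45 min break → 5 h 30 min
Sat: 5:52 AM–10:34 AM = 4 h 42 min; less 45 min break → 3 h 57 min
Thu reg 9 h 0 min / OT 0 h 19 min; Fri reg 5 h 30 min / OT 0 h 0 min; Sat reg 3 h 57 min / OT 0 h 0 min.
Totals: regular 18 h 27 min, overtime 0 h 19 min.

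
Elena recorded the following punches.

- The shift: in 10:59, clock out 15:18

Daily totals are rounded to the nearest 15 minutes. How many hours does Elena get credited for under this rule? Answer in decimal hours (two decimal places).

The shift: 10:59–15:18 = 4 h 19 min → rounds to 4 h 15 min

4.25 hours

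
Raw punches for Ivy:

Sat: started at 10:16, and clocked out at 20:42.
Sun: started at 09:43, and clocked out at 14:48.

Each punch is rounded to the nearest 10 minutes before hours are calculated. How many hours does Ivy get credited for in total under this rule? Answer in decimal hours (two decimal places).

15.50 hours

Sat: in 10:16→10:20, out 20:42→20:40; 10 h 20 min
Sun: in 09:43→09:40, out 14:48→14:50; 5 h 10 min
Total credited: 15 h 30 min.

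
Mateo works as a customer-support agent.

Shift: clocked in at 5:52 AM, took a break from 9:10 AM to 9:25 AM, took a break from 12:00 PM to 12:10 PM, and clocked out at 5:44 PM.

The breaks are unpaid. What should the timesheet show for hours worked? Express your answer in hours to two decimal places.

11.45 hours

Shift: 5:52 AM–5:44 PM = 11 h 52 min; less 25 min break → 11 h 27 min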